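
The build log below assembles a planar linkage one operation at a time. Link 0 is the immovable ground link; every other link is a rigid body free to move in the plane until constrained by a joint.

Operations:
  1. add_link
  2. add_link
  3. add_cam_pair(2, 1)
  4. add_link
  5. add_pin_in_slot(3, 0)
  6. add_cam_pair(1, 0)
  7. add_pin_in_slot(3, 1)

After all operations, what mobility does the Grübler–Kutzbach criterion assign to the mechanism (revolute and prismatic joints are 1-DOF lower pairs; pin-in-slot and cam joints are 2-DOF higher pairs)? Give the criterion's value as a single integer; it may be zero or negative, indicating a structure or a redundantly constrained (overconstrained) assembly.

ground; <1,0,0>
#1 <2,0,0>
#2 <3,0,0>
C:2↔1 J2 <3,0,1>
#3 <4,0,1>
PS:3↔0 J2 <4,0,2>
C:1↔0 J2 <4,0,3>
PS:3↔1 J2 <4,0,4>
3×3 − 2×0 − 1×4 = 5

M = 5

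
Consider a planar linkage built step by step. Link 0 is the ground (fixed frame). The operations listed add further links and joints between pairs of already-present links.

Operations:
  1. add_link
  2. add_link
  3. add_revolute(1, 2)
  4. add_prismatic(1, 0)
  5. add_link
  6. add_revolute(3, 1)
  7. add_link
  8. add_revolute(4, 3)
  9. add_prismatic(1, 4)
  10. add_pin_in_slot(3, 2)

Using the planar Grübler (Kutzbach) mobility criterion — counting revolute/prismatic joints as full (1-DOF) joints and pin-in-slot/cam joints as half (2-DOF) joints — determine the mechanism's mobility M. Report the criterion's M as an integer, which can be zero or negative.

M = 1

L=1 J1=0 J2=0
add link → L=2 J1=0 J2=0
add link → L=3 J1=0 J2=0
R@1,2 dof=1 J1 → L=3 J1=1 J2=0
P@1,0 dof=1 J1 → L=3 J1=2 J2=0
add link → L=4 J1=2 J2=0
R@3,1 dof=1 J1 → L=4 J1=3 J2=0
add link → L=5 J1=3 J2=0
R@4,3 dof=1 J1 → L=5 J1=4 J2=0
P@1,4 dof=1 J1 → L=5 J1=5 J2=0
PS@3,2 dof=2 J2 → L=5 J1=5 J2=1
M=3(L−1)−2J1−J2=3·4−2·5−1=1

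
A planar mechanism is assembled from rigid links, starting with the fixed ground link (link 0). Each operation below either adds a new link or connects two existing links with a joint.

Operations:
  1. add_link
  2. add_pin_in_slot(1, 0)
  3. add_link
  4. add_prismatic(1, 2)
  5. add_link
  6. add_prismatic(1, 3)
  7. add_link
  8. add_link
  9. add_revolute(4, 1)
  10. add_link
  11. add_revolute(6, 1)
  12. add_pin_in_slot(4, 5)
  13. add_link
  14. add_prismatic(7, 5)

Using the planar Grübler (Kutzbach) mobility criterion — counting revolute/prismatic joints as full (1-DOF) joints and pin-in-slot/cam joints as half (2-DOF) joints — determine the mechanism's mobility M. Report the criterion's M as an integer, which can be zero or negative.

link 0 = ground. State L|J1|J2 = 1|0|0
+link1  2|0|0
PS(1,0) f=2→J2  2|0|1
+link2  3|0|1
P(1,2) f=1→J1  3|1|1
+link3  4|1|1
P(1,3) f=1→J1  4|2|1
+link4  5|2|1
+link5  6|2|1
R(4,1) f=1→J1  6|3|1
+link6  7|3|1
R(6,1) f=1→J1  7|4|1
PS(4,5) f=2→J2  7|4|2
+link7  8|4|2
P(7,5) f=1→J1  8|5|2
M = 3(8−1)−2·5−2 = 21−10−2 = 9

M = 9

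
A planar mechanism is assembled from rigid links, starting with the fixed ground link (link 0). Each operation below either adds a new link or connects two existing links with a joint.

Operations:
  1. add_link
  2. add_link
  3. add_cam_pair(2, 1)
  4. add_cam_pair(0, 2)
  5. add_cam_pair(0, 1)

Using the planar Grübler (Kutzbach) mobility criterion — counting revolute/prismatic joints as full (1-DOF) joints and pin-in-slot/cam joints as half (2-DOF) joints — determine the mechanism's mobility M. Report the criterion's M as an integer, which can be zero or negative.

L=1 J1=0 J2=0
add link → L=2 J1=0 J2=0
add link → L=3 J1=0 J2=0
C@2,1 dof=2 J2 → L=3 J1=0 J2=1
C@0,2 dof=2 J2 → L=3 J1=0 J2=2
C@0,1 dof=2 J2 → L=3 J1=0 J2=3
M=3(L−1)−2J1−J2=3·2−2·0−3=3

M = 3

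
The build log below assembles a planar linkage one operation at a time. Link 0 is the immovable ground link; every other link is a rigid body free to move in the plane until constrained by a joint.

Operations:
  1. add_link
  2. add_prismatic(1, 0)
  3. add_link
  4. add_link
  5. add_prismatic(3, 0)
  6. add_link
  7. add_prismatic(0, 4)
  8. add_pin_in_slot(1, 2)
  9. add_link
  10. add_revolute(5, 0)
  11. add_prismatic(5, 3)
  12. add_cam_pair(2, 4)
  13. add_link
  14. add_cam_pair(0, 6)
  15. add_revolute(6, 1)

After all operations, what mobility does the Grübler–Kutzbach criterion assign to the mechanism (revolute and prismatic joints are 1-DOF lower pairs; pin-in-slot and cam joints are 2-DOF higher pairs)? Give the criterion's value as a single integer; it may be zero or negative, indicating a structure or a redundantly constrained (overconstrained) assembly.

M = 3

ground; <1,0,0>
#1 <2,0,0>
P:1↔0 J1 <2,1,0>
#2 <3,1,0>
#3 <4,1,0>
P:3↔0 J1 <4,2,0>
#4 <5,2,0>
P:0↔4 J1 <5,3,0>
PS:1↔2 J2 <5,3,1>
#5 <6,3,1>
R:5↔0 J1 <6,4,1>
P:5↔3 J1 <6,5,1>
C:2↔4 J2 <6,5,2>
#6 <7,5,2>
C:0↔6 J2 <7,5,3>
R:6↔1 J1 <7,6,3>
3×6 − 2×6 − 1×3 = 3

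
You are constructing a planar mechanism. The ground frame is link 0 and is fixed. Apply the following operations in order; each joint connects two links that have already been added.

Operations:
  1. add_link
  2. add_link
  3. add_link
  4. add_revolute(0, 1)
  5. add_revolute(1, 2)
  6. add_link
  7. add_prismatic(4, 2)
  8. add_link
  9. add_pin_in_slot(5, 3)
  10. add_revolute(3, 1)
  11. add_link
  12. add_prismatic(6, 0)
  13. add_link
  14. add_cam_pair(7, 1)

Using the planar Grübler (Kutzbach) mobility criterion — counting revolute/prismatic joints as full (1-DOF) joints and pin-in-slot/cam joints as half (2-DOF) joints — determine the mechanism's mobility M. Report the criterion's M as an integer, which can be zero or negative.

(L,J1,J2)=(1,0,0); link0 fixed
link1: (2,0,0)
link2: (3,0,0)
link3: (4,0,0)
R 0-1 [J1]: (4,1,0)
R 1-2 [J1]: (4,2,0)
link4: (5,2,0)
P 4-2 [J1]: (5,3,0)
link5: (6,3,0)
PS 5-3 [J2]: (6,3,1)
R 3-1 [J1]: (6,4,1)
link6: (7,4,1)
P 6-0 [J1]: (7,5,1)
link7: (8,5,1)
C 7-1 [J2]: (8,5,2)
Grübler: 3·7 − 2·5 − 2 = 9

M = 9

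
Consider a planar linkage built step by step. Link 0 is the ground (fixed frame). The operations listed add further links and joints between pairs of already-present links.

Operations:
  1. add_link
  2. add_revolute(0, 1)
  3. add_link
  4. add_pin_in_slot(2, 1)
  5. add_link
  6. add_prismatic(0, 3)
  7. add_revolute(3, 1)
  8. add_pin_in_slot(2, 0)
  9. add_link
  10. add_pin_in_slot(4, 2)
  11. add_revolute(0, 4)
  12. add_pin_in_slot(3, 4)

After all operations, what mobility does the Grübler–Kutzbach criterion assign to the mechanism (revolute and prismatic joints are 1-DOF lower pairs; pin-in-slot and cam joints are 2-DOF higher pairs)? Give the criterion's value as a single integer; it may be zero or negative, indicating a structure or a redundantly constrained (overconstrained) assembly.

L=1 J1=0 J2=0
add link → L=2 J1=0 J2=0
R@0,1 dof=1 J1 → L=2 J1=1 J2=0
add link → L=3 J1=1 J2=0
PS@2,1 dof=2 J2 → L=3 J1=1 J2=1
add link → L=4 J1=1 J2=1
P@0,3 dof=1 J1 → L=4 J1=2 J2=1
R@3,1 dof=1 J1 → L=4 J1=3 J2=1
PS@2,0 dof=2 J2 → L=4 J1=3 J2=2
add link → L=5 J1=3 J2=2
PS@4,2 dof=2 J2 → L=5 J1=3 J2=3
R@0,4 dof=1 J1 → L=5 J1=4 J2=3
PS@3,4 dof=2 J2 → L=5 J1=4 J2=4
M=3(L−1)−2J1−J2=3·4−2·4−4=0

M = 0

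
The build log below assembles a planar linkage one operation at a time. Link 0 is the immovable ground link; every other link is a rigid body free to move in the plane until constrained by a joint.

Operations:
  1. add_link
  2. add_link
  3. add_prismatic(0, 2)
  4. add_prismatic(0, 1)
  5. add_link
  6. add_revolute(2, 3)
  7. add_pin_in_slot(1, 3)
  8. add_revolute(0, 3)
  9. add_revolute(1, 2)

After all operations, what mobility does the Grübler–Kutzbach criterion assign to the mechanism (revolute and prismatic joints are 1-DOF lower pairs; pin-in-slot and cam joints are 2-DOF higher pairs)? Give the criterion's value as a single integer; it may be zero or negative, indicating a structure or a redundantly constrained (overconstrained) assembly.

M = -2

(L,J1,J2)=(1,0,0); link0 fixed
link1: (2,0,0)
link2: (3,0,0)
P 0-2 [J1]: (3,1,0)
P 0-1 [J1]: (3,2,0)
link3: (4,2,0)
R 2-3 [J1]: (4,3,0)
PS 1-3 [J2]: (4,3,1)
R 0-3 [J1]: (4,4,1)
R 1-2 [J1]: (4,5,1)
Grübler: 3·3 − 2·5 − 1 = -2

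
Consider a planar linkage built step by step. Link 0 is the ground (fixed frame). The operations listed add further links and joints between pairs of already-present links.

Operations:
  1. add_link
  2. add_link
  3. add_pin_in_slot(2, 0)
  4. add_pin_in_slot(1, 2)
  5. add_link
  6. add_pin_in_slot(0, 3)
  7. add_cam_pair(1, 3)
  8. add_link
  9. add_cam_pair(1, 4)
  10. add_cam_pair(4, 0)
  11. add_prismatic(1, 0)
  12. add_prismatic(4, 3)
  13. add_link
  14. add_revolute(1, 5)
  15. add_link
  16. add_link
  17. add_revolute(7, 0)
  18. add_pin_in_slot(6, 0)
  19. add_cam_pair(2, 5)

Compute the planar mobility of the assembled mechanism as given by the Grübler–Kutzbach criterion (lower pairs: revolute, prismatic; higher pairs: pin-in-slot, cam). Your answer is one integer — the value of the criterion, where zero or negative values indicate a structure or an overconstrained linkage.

(L,J1,J2)=(1,0,0); link0 fixed
link1: (2,0,0)
link2: (3,0,0)
PS 2-0 [J2]: (3,0,1)
PS 1-2 [J2]: (3,0,2)
link3: (4,0,2)
PS 0-3 [J2]: (4,0,3)
C 1-3 [J2]: (4,0,4)
link4: (5,0,4)
C 1-4 [J2]: (5,0,5)
C 4-0 [J2]: (5,0,6)
P 1-0 [J1]: (5,1,6)
P 4-3 [J1]: (5,2,6)
link5: (6,2,6)
R 1-5 [J1]: (6,3,6)
link6: (7,3,6)
link7: (8,3,6)
R 7-0 [J1]: (8,4,6)
PS 6-0 [J2]: (8,4,7)
C 2-5 [J2]: (8,4,8)
Grübler: 3·7 − 2·4 − 8 = 5

M = 5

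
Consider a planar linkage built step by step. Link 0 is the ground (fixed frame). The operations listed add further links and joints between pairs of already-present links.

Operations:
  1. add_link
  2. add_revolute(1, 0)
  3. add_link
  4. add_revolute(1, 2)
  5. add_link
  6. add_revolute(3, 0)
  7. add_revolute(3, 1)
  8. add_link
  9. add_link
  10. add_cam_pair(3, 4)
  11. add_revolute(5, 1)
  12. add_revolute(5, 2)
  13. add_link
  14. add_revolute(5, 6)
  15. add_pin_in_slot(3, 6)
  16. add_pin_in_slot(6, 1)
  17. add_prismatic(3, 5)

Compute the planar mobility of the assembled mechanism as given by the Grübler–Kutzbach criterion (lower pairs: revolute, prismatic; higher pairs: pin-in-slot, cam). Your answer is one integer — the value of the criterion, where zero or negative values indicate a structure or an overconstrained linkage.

(L,J1,J2)=(1,0,0); link0 fixed
link1: (2,0,0)
R 1-0 [J1]: (2,1,0)
link2: (3,1,0)
R 1-2 [J1]: (3,2,0)
link3: (4,2,0)
R 3-0 [J1]: (4,3,0)
R 3-1 [J1]: (4,4,0)
link4: (5,4,0)
link5: (6,4,0)
C 3-4 [J2]: (6,4,1)
R 5-1 [J1]: (6,5,1)
R 5-2 [J1]: (6,6,1)
link6: (7,6,1)
R 5-6 [J1]: (7,7,1)
PS 3-6 [J2]: (7,7,2)
PS 6-1 [J2]: (7,7,3)
P 3-5 [J1]: (7,8,3)
Grübler: 3·6 − 2·8 − 3 = -1

M = -1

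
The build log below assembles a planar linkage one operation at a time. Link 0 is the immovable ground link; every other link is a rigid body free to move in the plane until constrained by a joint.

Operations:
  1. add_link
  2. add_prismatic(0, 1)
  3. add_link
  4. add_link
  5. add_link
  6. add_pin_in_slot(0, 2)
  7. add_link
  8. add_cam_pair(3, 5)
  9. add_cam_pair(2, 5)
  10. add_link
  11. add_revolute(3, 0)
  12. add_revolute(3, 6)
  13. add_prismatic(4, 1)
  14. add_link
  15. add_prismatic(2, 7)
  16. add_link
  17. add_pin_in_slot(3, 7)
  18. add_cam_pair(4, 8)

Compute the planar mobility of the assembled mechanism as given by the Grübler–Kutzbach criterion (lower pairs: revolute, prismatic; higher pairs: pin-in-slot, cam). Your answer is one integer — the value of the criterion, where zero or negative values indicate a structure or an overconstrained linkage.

ground; <1,0,0>
#1 <2,0,0>
P:0↔1 J1 <2,1,0>
#2 <3,1,0>
#3 <4,1,0>
#4 <5,1,0>
PS:0↔2 J2 <5,1,1>
#5 <6,1,1>
C:3↔5 J2 <6,1,2>
C:2↔5 J2 <6,1,3>
#6 <7,1,3>
R:3↔0 J1 <7,2,3>
R:3↔6 J1 <7,3,3>
P:4↔1 J1 <7,4,3>
#7 <8,4,3>
P:2↔7 J1 <8,5,3>
#8 <9,5,3>
PS:3↔7 J2 <9,5,4>
C:4↔8 J2 <9,5,5>
3×8 − 2×5 − 1×5 = 9

M = 9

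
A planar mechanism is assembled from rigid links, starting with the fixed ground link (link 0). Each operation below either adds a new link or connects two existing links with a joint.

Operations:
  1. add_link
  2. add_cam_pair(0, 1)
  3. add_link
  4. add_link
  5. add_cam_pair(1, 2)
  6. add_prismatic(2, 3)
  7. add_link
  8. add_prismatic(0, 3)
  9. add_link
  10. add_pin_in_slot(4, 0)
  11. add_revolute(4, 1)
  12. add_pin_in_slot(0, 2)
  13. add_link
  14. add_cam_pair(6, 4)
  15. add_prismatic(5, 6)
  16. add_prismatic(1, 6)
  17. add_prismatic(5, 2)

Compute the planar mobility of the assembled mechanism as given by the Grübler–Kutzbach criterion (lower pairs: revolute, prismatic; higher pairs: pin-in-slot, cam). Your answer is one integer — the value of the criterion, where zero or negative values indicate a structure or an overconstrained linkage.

M = 1

(L,J1,J2)=(1,0,0); link0 fixed
link1: (2,0,0)
C 0-1 [J2]: (2,0,1)
link2: (3,0,1)
link3: (4,0,1)
C 1-2 [J2]: (4,0,2)
P 2-3 [J1]: (4,1,2)
link4: (5,1,2)
P 0-3 [J1]: (5,2,2)
link5: (6,2,2)
PS 4-0 [J2]: (6,2,3)
R 4-1 [J1]: (6,3,3)
PS 0-2 [J2]: (6,3,4)
link6: (7,3,4)
C 6-4 [J2]: (7,3,5)
P 5-6 [J1]: (7,4,5)
P 1-6 [J1]: (7,5,5)
P 5-2 [J1]: (7,6,5)
Grübler: 3·6 − 2·6 − 5 = 1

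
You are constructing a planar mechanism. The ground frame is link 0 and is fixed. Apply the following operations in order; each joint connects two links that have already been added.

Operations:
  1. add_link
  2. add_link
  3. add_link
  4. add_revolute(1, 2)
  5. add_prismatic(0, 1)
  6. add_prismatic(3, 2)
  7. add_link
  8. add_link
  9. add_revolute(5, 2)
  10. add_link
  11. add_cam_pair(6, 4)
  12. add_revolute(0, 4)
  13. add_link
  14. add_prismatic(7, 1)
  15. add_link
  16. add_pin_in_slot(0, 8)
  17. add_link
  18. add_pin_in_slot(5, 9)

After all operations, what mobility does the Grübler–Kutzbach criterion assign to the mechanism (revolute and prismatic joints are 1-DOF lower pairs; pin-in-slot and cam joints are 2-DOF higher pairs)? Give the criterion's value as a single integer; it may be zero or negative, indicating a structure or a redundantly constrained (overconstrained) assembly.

M = 12

[1;0;0] (link 0 is ground)
L+ [2;0;0]
L+ [3;0;0]
L+ [4;0;0]
R(1,2)∈J1 [4;1;0]
P(0,1)∈J1 [4;2;0]
P(3,2)∈J1 [4;3;0]
L+ [5;3;0]
L+ [6;3;0]
R(5,2)∈J1 [6;4;0]
L+ [7;4;0]
C(6,4)∈J2 [7;4;1]
R(0,4)∈J1 [7;5;1]
L+ [8;5;1]
P(7,1)∈J1 [8;6;1]
L+ [9;6;1]
PS(0,8)∈J2 [9;6;2]
L+ [10;6;2]
PS(5,9)∈J2 [10;6;3]
mobility = 27 − 12 − 3 = 12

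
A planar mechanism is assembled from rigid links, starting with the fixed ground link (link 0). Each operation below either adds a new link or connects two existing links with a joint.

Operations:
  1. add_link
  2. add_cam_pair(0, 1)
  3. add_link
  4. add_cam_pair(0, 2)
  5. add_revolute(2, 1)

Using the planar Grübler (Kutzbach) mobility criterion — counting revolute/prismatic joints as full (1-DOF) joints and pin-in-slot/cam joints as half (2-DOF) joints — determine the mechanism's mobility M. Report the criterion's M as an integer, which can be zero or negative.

(L,J1,J2)=(1,0,0); link0 fixed
link1: (2,0,0)
C 0-1 [J2]: (2,0,1)
link2: (3,0,1)
C 0-2 [J2]: (3,0,2)
R 2-1 [J1]: (3,1,2)
Grübler: 3·2 − 2·1 − 2 = 2

M = 2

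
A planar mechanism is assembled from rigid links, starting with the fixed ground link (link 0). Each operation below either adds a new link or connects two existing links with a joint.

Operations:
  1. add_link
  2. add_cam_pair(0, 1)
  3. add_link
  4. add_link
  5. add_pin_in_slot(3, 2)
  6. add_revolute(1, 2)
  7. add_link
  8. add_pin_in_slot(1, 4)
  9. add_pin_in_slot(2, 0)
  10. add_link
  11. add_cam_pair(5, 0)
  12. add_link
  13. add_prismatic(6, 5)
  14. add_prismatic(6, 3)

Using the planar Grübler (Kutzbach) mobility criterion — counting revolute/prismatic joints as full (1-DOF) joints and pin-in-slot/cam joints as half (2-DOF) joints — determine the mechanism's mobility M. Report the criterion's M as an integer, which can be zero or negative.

link 0 = ground. State L|J1|J2 = 1|0|0
+link1  2|0|0
C(0,1) f=2→J2  2|0|1
+link2  3|0|1
+link3  4|0|1
PS(3,2) f=2→J2  4|0|2
R(1,2) f=1→J1  4|1|2
+link4  5|1|2
PS(1,4) f=2→J2  5|1|3
PS(2,0) f=2→J2  5|1|4
+link5  6|1|4
C(5,0) f=2→J2  6|1|5
+link6  7|1|5
P(6,5) f=1→J1  7|2|5
P(6,3) f=1→J1  7|3|5
M = 3(7−1)−2·3−5 = 18−6−5 = 7

M = 7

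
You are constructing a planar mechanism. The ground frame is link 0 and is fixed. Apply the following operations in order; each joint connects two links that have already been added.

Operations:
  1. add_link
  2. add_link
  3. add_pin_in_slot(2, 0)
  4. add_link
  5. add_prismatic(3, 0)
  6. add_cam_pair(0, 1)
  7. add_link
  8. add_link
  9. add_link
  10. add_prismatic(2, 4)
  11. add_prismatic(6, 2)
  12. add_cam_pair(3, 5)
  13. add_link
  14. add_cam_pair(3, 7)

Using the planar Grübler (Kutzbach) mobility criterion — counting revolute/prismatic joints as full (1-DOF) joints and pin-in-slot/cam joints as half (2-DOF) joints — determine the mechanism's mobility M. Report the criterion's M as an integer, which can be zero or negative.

M = 11

link 0 = ground. State L|J1|J2 = 1|0|0
+link1  2|0|0
+link2  3|0|0
PS(2,0) f=2→J2  3|0|1
+link3  4|0|1
P(3,0) f=1→J1  4|1|1
C(0,1) f=2→J2  4|1|2
+link4  5|1|2
+link5  6|1|2
+link6  7|1|2
P(2,4) f=1→J1  7|2|2
P(6,2) f=1→J1  7|3|2
C(3,5) f=2→J2  7|3|3
+link7  8|3|3
C(3,7) f=2→J2  8|3|4
M = 3(8−1)−2·3−4 = 21−6−4 = 11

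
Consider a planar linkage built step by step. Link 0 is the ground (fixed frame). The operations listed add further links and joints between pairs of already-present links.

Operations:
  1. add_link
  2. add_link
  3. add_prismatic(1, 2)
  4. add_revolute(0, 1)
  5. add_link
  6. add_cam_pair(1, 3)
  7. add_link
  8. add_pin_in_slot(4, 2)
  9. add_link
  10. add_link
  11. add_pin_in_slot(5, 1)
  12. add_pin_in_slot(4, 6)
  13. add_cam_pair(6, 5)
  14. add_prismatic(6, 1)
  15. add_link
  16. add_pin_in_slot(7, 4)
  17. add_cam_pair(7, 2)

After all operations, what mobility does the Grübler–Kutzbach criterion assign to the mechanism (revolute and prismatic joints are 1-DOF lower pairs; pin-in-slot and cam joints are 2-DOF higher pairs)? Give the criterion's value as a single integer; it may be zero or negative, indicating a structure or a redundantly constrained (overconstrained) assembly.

M = 8

[1;0;0] (link 0 is ground)
L+ [2;0;0]
L+ [3;0;0]
P(1,2)∈J1 [3;1;0]
R(0,1)∈J1 [3;2;0]
L+ [4;2;0]
C(1,3)∈J2 [4;2;1]
L+ [5;2;1]
PS(4,2)∈J2 [5;2;2]
L+ [6;2;2]
L+ [7;2;2]
PS(5,1)∈J2 [7;2;3]
PS(4,6)∈J2 [7;2;4]
C(6,5)∈J2 [7;2;5]
P(6,1)∈J1 [7;3;5]
L+ [8;3;5]
PS(7,4)∈J2 [8;3;6]
C(7,2)∈J2 [8;3;7]
mobility = 21 − 6 − 7 = 8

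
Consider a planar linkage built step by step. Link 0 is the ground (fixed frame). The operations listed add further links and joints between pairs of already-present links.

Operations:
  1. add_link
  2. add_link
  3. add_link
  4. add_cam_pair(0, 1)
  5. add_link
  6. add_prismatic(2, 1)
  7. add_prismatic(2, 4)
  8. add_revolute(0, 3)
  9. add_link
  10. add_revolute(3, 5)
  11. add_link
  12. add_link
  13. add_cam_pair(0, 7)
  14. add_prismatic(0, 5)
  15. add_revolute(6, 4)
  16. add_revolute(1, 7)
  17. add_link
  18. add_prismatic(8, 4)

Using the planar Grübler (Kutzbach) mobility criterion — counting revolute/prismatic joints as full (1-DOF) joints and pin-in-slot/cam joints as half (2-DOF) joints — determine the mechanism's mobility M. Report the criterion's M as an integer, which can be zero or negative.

(L,J1,J2)=(1,0,0); link0 fixed
link1: (2,0,0)
link2: (3,0,0)
link3: (4,0,0)
C 0-1 [J2]: (4,0,1)
link4: (5,0,1)
P 2-1 [J1]: (5,1,1)
P 2-4 [J1]: (5,2,1)
R 0-3 [J1]: (5,3,1)
link5: (6,3,1)
R 3-5 [J1]: (6,4,1)
link6: (7,4,1)
link7: (8,4,1)
C 0-7 [J2]: (8,4,2)
P 0-5 [J1]: (8,5,2)
R 6-4 [J1]: (8,6,2)
R 1-7 [J1]: (8,7,2)
link8: (9,7,2)
P 8-4 [J1]: (9,8,2)
Grübler: 3·8 − 2·8 − 2 = 6

M = 6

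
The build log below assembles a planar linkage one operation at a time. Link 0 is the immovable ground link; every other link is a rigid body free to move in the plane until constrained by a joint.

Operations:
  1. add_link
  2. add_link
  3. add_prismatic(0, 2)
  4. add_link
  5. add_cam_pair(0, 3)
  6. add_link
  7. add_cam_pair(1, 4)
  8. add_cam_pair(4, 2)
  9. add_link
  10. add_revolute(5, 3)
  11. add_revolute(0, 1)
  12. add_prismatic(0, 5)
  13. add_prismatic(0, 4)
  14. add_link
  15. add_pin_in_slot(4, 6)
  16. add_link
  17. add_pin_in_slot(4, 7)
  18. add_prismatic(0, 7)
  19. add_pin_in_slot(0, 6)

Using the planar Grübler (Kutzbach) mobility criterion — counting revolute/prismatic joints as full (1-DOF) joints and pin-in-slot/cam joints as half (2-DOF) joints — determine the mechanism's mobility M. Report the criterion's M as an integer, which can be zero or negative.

M = 3

(L,J1,J2)=(1,0,0); link0 fixed
link1: (2,0,0)
link2: (3,0,0)
P 0-2 [J1]: (3,1,0)
link3: (4,1,0)
C 0-3 [J2]: (4,1,1)
link4: (5,1,1)
C 1-4 [J2]: (5,1,2)
C 4-2 [J2]: (5,1,3)
link5: (6,1,3)
R 5-3 [J1]: (6,2,3)
R 0-1 [J1]: (6,3,3)
P 0-5 [J1]: (6,4,3)
P 0-4 [J1]: (6,5,3)
link6: (7,5,3)
PS 4-6 [J2]: (7,5,4)
link7: (8,5,4)
PS 4-7 [J2]: (8,5,5)
P 0-7 [J1]: (8,6,5)
PS 0-6 [J2]: (8,6,6)
Grübler: 3·7 − 2·6 − 6 = 3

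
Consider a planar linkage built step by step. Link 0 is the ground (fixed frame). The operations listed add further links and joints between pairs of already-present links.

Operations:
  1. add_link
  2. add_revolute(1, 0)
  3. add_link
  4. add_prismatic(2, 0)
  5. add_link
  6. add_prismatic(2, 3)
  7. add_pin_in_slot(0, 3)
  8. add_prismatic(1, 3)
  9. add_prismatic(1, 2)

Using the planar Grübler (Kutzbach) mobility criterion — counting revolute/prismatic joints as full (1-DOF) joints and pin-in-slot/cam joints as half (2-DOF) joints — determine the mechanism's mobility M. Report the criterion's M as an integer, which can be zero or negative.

[1;0;0] (link 0 is ground)
L+ [2;0;0]
R(1,0)∈J1 [2;1;0]
L+ [3;1;0]
P(2,0)∈J1 [3;2;0]
L+ [4;2;0]
P(2,3)∈J1 [4;3;0]
PS(0,3)∈J2 [4;3;1]
P(1,3)∈J1 [4;4;1]
P(1,2)∈J1 [4;5;1]
mobility = 9 − 10 − 1 = -2

M = -2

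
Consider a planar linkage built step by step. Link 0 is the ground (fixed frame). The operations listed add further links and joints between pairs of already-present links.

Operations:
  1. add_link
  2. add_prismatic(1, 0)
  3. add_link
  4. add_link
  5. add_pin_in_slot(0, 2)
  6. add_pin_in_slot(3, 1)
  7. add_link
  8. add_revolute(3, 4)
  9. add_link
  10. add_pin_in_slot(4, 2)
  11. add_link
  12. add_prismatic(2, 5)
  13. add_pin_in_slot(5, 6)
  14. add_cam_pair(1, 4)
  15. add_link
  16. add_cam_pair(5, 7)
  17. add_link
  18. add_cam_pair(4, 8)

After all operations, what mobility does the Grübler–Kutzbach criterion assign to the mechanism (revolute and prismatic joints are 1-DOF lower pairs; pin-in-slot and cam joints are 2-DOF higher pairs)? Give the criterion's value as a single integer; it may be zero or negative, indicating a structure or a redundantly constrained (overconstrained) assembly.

[1;0;0] (link 0 is ground)
L+ [2;0;0]
P(1,0)∈J1 [2;1;0]
L+ [3;1;0]
L+ [4;1;0]
PS(0,2)∈J2 [4;1;1]
PS(3,1)∈J2 [4;1;2]
L+ [5;1;2]
R(3,4)∈J1 [5;2;2]
L+ [6;2;2]
PS(4,2)∈J2 [6;2;3]
L+ [7;2;3]
P(2,5)∈J1 [7;3;3]
PS(5,6)∈J2 [7;3;4]
C(1,4)∈J2 [7;3;5]
L+ [8;3;5]
C(5,7)∈J2 [8;3;6]
L+ [9;3;6]
C(4,8)∈J2 [9;3;7]
mobility = 24 − 6 − 7 = 11

M = 11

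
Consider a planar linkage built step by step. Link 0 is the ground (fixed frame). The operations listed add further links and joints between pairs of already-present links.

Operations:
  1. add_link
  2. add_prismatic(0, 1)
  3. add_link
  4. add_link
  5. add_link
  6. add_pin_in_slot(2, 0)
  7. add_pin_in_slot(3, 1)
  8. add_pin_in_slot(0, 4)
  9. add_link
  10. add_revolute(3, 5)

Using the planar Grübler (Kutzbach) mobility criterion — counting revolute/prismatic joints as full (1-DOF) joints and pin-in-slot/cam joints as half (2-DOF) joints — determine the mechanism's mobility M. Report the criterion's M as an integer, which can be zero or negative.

(L,J1,J2)=(1,0,0); link0 fixed
link1: (2,0,0)
P 0-1 [J1]: (2,1,0)
link2: (3,1,0)
link3: (4,1,0)
link4: (5,1,0)
PS 2-0 [J2]: (5,1,1)
PS 3-1 [J2]: (5,1,2)
PS 0-4 [J2]: (5,1,3)
link5: (6,1,3)
R 3-5 [J1]: (6,2,3)
Grübler: 3·5 − 2·2 − 3 = 8

M = 8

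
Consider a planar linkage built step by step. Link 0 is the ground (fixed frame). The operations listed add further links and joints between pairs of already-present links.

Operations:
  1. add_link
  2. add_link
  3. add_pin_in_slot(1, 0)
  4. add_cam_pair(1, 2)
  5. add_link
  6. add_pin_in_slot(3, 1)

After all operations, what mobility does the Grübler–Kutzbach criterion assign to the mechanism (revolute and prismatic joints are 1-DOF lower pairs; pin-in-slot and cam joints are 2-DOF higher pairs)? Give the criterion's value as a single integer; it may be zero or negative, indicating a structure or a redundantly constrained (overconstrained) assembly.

M = 6

(L,J1,J2)=(1,0,0); link0 fixed
link1: (2,0,0)
link2: (3,0,0)
PS 1-0 [J2]: (3,0,1)
C 1-2 [J2]: (3,0,2)
link3: (4,0,2)
PS 3-1 [J2]: (4,0,3)
Grübler: 3·3 − 2·0 − 3 = 6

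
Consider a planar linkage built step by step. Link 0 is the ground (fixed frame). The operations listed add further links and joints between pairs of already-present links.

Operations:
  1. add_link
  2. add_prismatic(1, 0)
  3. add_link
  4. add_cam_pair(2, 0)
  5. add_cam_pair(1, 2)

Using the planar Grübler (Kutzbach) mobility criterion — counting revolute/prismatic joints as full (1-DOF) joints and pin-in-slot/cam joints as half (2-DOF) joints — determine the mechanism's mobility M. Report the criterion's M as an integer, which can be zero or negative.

M = 2

(L,J1,J2)=(1,0,0); link0 fixed
link1: (2,0,0)
P 1-0 [J1]: (2,1,0)
link2: (3,1,0)
C 2-0 [J2]: (3,1,1)
C 1-2 [J2]: (3,1,2)
Grübler: 3·2 − 2·1 − 2 = 2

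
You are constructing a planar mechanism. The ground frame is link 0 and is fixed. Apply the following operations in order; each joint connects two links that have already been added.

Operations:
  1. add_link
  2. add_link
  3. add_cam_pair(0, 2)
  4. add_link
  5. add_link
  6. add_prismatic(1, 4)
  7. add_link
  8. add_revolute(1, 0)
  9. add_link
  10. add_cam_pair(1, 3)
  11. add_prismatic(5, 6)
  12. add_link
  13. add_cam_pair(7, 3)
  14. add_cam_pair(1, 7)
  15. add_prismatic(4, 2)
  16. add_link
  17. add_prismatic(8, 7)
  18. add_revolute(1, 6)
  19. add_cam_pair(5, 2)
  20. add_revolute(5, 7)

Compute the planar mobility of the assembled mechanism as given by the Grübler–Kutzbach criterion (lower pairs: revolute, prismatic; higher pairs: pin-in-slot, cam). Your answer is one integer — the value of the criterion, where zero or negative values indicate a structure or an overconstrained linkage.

M = 5

(L,J1,J2)=(1,0,0); link0 fixed
link1: (2,0,0)
link2: (3,0,0)
C 0-2 [J2]: (3,0,1)
link3: (4,0,1)
link4: (5,0,1)
P 1-4 [J1]: (5,1,1)
link5: (6,1,1)
R 1-0 [J1]: (6,2,1)
link6: (7,2,1)
C 1-3 [J2]: (7,2,2)
P 5-6 [J1]: (7,3,2)
link7: (8,3,2)
C 7-3 [J2]: (8,3,3)
C 1-7 [J2]: (8,3,4)
P 4-2 [J1]: (8,4,4)
link8: (9,4,4)
P 8-7 [J1]: (9,5,4)
R 1-6 [J1]: (9,6,4)
C 5-2 [J2]: (9,6,5)
R 5-7 [J1]: (9,7,5)
Grübler: 3·8 − 2·7 − 5 = 5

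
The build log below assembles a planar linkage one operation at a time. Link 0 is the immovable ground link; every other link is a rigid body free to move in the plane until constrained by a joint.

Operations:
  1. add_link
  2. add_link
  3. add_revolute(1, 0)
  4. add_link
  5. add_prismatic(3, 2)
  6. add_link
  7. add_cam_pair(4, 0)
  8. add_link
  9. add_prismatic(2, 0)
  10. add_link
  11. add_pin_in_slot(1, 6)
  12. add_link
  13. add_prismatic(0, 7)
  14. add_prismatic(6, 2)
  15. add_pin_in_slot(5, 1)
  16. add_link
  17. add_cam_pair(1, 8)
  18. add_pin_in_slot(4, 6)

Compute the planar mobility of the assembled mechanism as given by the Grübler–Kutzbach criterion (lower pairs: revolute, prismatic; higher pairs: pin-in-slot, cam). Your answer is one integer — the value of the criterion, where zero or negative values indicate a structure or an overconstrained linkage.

[1;0;0] (link 0 is ground)
L+ [2;0;0]
L+ [3;0;0]
R(1,0)∈J1 [3;1;0]
L+ [4;1;0]
P(3,2)∈J1 [4;2;0]
L+ [5;2;0]
C(4,0)∈J2 [5;2;1]
L+ [6;2;1]
P(2,0)∈J1 [6;3;1]
L+ [7;3;1]
PS(1,6)∈J2 [7;3;2]
L+ [8;3;2]
P(0,7)∈J1 [8;4;2]
P(6,2)∈J1 [8;5;2]
PS(5,1)∈J2 [8;5;3]
L+ [9;5;3]
C(1,8)∈J2 [9;5;4]
PS(4,6)∈J2 [9;5;5]
mobility = 24 − 10 − 5 = 9

M = 9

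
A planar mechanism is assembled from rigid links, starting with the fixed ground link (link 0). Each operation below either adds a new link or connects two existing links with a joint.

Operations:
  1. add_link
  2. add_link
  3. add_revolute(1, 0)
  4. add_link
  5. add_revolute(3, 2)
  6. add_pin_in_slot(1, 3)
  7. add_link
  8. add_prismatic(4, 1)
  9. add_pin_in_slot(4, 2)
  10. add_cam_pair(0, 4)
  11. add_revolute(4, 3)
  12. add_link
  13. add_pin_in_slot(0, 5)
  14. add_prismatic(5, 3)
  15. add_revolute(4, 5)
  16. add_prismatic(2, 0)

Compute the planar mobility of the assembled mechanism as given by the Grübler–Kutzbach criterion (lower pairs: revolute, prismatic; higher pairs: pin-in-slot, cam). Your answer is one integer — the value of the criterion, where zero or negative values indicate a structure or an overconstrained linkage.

M = -3

link 0 = ground. State L|J1|J2 = 1|0|0
+link1  2|0|0
+link2  3|0|0
R(1,0) f=1→J1  3|1|0
+link3  4|1|0
R(3,2) f=1→J1  4|2|0
PS(1,3) f=2→J2  4|2|1
+link4  5|2|1
P(4,1) f=1→J1  5|3|1
PS(4,2) f=2→J2  5|3|2
C(0,4) f=2→J2  5|3|3
R(4,3) f=1→J1  5|4|3
+link5  6|4|3
PS(0,5) f=2→J2  6|4|4
P(5,3) f=1→J1  6|5|4
R(4,5) f=1→J1  6|6|4
P(2,0) f=1→J1  6|7|4
M = 3(6−1)−2·7−4 = 15−14−4 = -3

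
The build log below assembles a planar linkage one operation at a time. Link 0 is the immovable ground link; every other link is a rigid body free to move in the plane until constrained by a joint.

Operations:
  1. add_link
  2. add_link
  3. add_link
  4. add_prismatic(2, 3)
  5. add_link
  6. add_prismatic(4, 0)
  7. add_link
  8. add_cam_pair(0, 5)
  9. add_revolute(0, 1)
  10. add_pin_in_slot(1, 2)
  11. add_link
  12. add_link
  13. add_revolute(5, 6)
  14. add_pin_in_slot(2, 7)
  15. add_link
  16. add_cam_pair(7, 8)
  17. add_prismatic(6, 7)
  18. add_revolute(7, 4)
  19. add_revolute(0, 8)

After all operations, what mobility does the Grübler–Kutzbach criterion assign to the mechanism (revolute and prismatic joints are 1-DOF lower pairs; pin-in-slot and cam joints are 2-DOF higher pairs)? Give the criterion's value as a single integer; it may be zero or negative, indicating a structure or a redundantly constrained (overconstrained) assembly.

M = 6

[1;0;0] (link 0 is ground)
L+ [2;0;0]
L+ [3;0;0]
L+ [4;0;0]
P(2,3)∈J1 [4;1;0]
L+ [5;1;0]
P(4,0)∈J1 [5;2;0]
L+ [6;2;0]
C(0,5)∈J2 [6;2;1]
R(0,1)∈J1 [6;3;1]
PS(1,2)∈J2 [6;3;2]
L+ [7;3;2]
L+ [8;3;2]
R(5,6)∈J1 [8;4;2]
PS(2,7)∈J2 [8;4;3]
L+ [9;4;3]
C(7,8)∈J2 [9;4;4]
P(6,7)∈J1 [9;5;4]
R(7,4)∈J1 [9;6;4]
R(0,8)∈J1 [9;7;4]
mobility = 24 − 14 − 4 = 6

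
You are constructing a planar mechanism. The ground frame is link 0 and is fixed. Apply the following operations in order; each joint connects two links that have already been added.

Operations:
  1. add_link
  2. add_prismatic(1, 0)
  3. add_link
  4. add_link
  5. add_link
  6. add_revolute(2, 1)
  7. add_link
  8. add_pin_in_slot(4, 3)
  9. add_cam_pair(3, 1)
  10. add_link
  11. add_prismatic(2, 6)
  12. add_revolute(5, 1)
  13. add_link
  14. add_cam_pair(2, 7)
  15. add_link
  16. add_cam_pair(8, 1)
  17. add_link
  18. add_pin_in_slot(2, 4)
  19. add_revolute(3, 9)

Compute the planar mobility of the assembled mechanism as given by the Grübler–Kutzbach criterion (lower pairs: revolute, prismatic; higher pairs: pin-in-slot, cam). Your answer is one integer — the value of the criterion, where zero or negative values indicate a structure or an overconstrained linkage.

ground; <1,0,0>
#1 <2,0,0>
P:1↔0 J1 <2,1,0>
#2 <3,1,0>
#3 <4,1,0>
#4 <5,1,0>
R:2↔1 J1 <5,2,0>
#5 <6,2,0>
PS:4↔3 J2 <6,2,1>
C:3↔1 J2 <6,2,2>
#6 <7,2,2>
P:2↔6 J1 <7,3,2>
R:5↔1 J1 <7,4,2>
#7 <8,4,2>
C:2↔7 J2 <8,4,3>
#8 <9,4,3>
C:8↔1 J2 <9,4,4>
#9 <10,4,4>
PS:2↔4 J2 <10,4,5>
R:3↔9 J1 <10,5,5>
3×9 − 2×5 − 1×5 = 12

M = 12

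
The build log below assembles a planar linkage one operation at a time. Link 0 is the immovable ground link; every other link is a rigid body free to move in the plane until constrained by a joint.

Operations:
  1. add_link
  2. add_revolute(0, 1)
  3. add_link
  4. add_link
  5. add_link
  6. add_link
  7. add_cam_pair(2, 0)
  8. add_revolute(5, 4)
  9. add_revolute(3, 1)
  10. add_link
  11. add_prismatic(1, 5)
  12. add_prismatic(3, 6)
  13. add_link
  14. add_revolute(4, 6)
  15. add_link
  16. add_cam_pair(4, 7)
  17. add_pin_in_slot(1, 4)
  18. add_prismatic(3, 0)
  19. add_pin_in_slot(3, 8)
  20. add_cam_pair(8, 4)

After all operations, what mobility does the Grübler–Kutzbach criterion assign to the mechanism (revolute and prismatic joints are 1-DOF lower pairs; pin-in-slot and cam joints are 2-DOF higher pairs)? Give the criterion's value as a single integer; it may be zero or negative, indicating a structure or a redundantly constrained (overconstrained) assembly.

M = 5

L=1 J1=0 J2=0
add link → L=2 J1=0 J2=0
R@0,1 dof=1 J1 → L=2 J1=1 J2=0
add link → L=3 J1=1 J2=0
add link → L=4 J1=1 J2=0
add link → L=5 J1=1 J2=0
add link → L=6 J1=1 J2=0
C@2,0 dof=2 J2 → L=6 J1=1 J2=1
R@5,4 dof=1 J1 → L=6 J1=2 J2=1
R@3,1 dof=1 J1 → L=6 J1=3 J2=1
add link → L=7 J1=3 J2=1
P@1,5 dof=1 J1 → L=7 J1=4 J2=1
P@3,6 dof=1 J1 → L=7 J1=5 J2=1
add link → L=8 J1=5 J2=1
R@4,6 dof=1 J1 → L=8 J1=6 J2=1
add link → L=9 J1=6 J2=1
C@4,7 dof=2 J2 → L=9 J1=6 J2=2
PS@1,4 dof=2 J2 → L=9 J1=6 J2=3
P@3,0 dof=1 J1 → L=9 J1=7 J2=3
PS@3,8 dof=2 J2 → L=9 J1=7 J2=4
C@8,4 dof=2 J2 → L=9 J1=7 J2=5
M=3(L−1)−2J1−J2=3·8−2·7−5=5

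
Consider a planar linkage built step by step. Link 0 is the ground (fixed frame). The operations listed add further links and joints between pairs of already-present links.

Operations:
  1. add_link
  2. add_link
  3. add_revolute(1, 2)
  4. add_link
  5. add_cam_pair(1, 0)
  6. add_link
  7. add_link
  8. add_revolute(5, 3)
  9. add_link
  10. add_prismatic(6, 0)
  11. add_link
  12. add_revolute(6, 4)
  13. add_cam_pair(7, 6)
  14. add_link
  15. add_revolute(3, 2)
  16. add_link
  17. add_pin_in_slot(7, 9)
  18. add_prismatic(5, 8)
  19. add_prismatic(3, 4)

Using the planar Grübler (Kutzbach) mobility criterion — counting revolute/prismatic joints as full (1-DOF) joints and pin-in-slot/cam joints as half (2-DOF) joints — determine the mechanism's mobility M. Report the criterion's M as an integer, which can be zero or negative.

M = 10

(L,J1,J2)=(1,0,0); link0 fixed
link1: (2,0,0)
link2: (3,0,0)
R 1-2 [J1]: (3,1,0)
link3: (4,1,0)
C 1-0 [J2]: (4,1,1)
link4: (5,1,1)
link5: (6,1,1)
R 5-3 [J1]: (6,2,1)
link6: (7,2,1)
P 6-0 [J1]: (7,3,1)
link7: (8,3,1)
R 6-4 [J1]: (8,4,1)
C 7-6 [J2]: (8,4,2)
link8: (9,4,2)
R 3-2 [J1]: (9,5,2)
link9: (10,5,2)
PS 7-9 [J2]: (10,5,3)
P 5-8 [J1]: (10,6,3)
P 3-4 [J1]: (10,7,3)
Grübler: 3·9 − 2·7 − 3 = 10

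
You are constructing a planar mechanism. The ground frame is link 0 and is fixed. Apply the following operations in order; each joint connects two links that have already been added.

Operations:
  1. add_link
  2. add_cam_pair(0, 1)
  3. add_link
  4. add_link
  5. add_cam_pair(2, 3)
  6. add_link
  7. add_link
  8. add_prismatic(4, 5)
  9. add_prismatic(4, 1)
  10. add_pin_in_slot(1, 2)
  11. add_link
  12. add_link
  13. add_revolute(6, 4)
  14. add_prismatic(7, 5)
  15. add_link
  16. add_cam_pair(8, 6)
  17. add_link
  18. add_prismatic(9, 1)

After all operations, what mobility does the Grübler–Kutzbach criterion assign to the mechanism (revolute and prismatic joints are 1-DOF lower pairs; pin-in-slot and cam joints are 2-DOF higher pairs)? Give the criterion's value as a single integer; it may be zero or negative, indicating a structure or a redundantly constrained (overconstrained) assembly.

[1;0;0] (link 0 is ground)
L+ [2;0;0]
C(0,1)∈J2 [2;0;1]
L+ [3;0;1]
L+ [4;0;1]
C(2,3)∈J2 [4;0;2]
L+ [5;0;2]
L+ [6;0;2]
P(4,5)∈J1 [6;1;2]
P(4,1)∈J1 [6;2;2]
PS(1,2)∈J2 [6;2;3]
L+ [7;2;3]
L+ [8;2;3]
R(6,4)∈J1 [8;3;3]
P(7,5)∈J1 [8;4;3]
L+ [9;4;3]
C(8,6)∈J2 [9;4;4]
L+ [10;4;4]
P(9,1)∈J1 [10;5;4]
mobility = 27 − 10 − 4 = 13

M = 13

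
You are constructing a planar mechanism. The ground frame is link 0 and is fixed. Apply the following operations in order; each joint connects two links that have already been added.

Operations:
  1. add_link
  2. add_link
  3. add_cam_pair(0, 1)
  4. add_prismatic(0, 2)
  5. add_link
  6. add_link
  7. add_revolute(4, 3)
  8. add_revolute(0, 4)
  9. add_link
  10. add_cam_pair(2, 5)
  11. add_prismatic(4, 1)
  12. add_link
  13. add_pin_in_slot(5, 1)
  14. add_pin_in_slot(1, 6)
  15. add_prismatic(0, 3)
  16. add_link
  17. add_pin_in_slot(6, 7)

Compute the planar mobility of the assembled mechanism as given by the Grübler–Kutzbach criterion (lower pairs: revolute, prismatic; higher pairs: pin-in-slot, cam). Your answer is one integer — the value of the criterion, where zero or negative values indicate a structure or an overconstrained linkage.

M = 6

L=1 J1=0 J2=0
add link → L=2 J1=0 J2=0
add link → L=3 J1=0 J2=0
C@0,1 dof=2 J2 → L=3 J1=0 J2=1
P@0,2 dof=1 J1 → L=3 J1=1 J2=1
add link → L=4 J1=1 J2=1
add link → L=5 J1=1 J2=1
R@4,3 dof=1 J1 → L=5 J1=2 J2=1
R@0,4 dof=1 J1 → L=5 J1=3 J2=1
add link → L=6 J1=3 J2=1
C@2,5 dof=2 J2 → L=6 J1=3 J2=2
P@4,1 dof=1 J1 → L=6 J1=4 J2=2
add link → L=7 J1=4 J2=2
PS@5,1 dof=2 J2 → L=7 J1=4 J2=3
PS@1,6 dof=2 J2 → L=7 J1=4 J2=4
P@0,3 dof=1 J1 → L=7 J1=5 J2=4
add link → L=8 J1=5 J2=4
PS@6,7 dof=2 J2 → L=8 J1=5 J2=5
M=3(L−1)−2J1−J2=3·7−2·5−5=6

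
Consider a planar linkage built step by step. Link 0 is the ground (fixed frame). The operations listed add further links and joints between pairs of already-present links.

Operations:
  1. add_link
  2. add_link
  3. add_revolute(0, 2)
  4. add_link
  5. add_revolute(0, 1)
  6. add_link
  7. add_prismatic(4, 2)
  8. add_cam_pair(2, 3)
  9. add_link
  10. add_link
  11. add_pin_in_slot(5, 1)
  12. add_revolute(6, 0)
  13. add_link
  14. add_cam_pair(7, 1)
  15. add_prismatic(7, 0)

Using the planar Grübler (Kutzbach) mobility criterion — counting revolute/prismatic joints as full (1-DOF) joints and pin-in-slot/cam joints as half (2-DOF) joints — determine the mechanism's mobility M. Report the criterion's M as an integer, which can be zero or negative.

[1;0;0] (link 0 is ground)
L+ [2;0;0]
L+ [3;0;0]
R(0,2)∈J1 [3;1;0]
L+ [4;1;0]
R(0,1)∈J1 [4;2;0]
L+ [5;2;0]
P(4,2)∈J1 [5;3;0]
C(2,3)∈J2 [5;3;1]
L+ [6;3;1]
L+ [7;3;1]
PS(5,1)∈J2 [7;3;2]
R(6,0)∈J1 [7;4;2]
L+ [8;4;2]
C(7,1)∈J2 [8;4;3]
P(7,0)∈J1 [8;5;3]
mobility = 21 − 10 − 3 = 8

M = 8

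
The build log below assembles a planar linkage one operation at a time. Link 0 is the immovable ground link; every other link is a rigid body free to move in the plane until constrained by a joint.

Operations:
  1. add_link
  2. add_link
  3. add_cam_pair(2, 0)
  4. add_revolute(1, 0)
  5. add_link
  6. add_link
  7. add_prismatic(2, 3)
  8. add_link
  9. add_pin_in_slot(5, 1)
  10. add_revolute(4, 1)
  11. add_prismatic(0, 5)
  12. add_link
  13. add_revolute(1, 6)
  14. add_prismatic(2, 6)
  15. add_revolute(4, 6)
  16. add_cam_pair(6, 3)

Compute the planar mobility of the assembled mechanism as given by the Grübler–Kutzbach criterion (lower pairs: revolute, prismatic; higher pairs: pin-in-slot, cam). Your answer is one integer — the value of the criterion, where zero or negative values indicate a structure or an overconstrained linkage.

M = 1

[1;0;0] (link 0 is ground)
L+ [2;0;0]
L+ [3;0;0]
C(2,0)∈J2 [3;0;1]
R(1,0)∈J1 [3;1;1]
L+ [4;1;1]
L+ [5;1;1]
P(2,3)∈J1 [5;2;1]
L+ [6;2;1]
PS(5,1)∈J2 [6;2;2]
R(4,1)∈J1 [6;3;2]
P(0,5)∈J1 [6;4;2]
L+ [7;4;2]
R(1,6)∈J1 [7;5;2]
P(2,6)∈J1 [7;6;2]
R(4,6)∈J1 [7;7;2]
C(6,3)∈J2 [7;7;3]
mobility = 18 − 14 − 3 = 1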